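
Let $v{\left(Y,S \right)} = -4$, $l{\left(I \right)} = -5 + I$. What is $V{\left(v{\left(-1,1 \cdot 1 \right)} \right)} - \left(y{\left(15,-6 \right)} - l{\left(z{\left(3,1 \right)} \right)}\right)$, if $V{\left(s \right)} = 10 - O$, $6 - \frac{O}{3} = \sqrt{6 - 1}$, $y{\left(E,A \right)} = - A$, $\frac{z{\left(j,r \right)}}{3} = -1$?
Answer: $-22 + 3 \sqrt{5} \approx -15.292$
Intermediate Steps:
$z{\left(j,r \right)} = -3$ ($z{\left(j,r \right)} = 3 \left(-1\right) = -3$)
$O = 18 - 3 \sqrt{5}$ ($O = 18 - 3 \sqrt{6 - 1} = 18 - 3 \sqrt{5} \approx 11.292$)
$V{\left(s \right)} = -8 + 3 \sqrt{5}$ ($V{\left(s \right)} = 10 - \left(18 - 3 \sqrt{5}\right) = -8 + 3 \sqrt{5}$)
$V{\left(v{\left(-1,1 \cdot 1 \right)} \right)} - \left(y{\left(15,-6 \right)} - l{\left(z{\left(3,1 \right)} \right)}\right) = \left(-8 + 3 \sqrt{5}\right) - \left(\left(-1\right) \left(-6\right) - \left(-5 - 3\right)\right) = \left(-8 + 3 \sqrt{5}\right) - \left(6 - -8\right) = \left(-8 + 3 \sqrt{5}\right) - \left(6 + 8\right) = \left(-8 + 3 \sqrt{5}\right) - 14 = -22 + 3 \sqrt{5}$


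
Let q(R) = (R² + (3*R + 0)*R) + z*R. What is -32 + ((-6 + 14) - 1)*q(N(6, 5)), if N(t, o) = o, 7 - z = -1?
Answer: 948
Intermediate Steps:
z = 8 (z = 7 - 1*(-1) = 7 + 1 = 8)
q(R) = 4*R² + 8*R (q(R) = (R² + (3*R + 0)*R) + 8*R = (R² + (3*R)*R) + 8*R = (R² + 3*R²) + 8*R = 4*R² + 8*R)
-32 + ((-6 + 14) - 1)*q(N(6, 5)) = -32 + ((-6 + 14) - 1)*(4*5*(2 + 5)) = -32 + (8 - 1)*(4*5*7) = -32 + 7*140 = -32 + 980 = 948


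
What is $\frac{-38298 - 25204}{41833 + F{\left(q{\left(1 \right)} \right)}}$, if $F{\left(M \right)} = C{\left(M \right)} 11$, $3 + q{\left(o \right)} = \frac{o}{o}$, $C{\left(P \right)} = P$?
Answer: $- \frac{63502}{41811} \approx -1.5188$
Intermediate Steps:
$q{\left(o \right)} = -2$ ($q{\left(o \right)} = -3 + \frac{o}{o} = -3 + 1 = -2$)
$F{\left(M \right)} = 11 M$ ($F{\left(M \right)} = M 11 = 11 M$)
$\frac{-38298 - 25204}{41833 + F{\left(q{\left(1 \right)} \right)}} = \frac{-38298 - 25204}{41833 + 11 \left(-2\right)} = - \frac{63502}{41833 - 22} = - \frac{63502}{41811}$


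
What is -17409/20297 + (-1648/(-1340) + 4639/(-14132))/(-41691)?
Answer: -1145392324037641/1335369169035980 ≈ -0.85773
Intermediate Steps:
-17409/20297 + (-1648/(-1340) + 4639/(-14132))/(-41691) = -17409*1/20297 + (-1648*(-1/1340) + 4639*(-1/14132))*(-1/41691) = -17409/20297 + (412/335 - 4639/14132)*(-1/41691) = -17409/20297 + (4268319/4734220)*(-1/41691) = -17409/20297 - 1422773/65791455340 = -1145392324037641/1335369169035980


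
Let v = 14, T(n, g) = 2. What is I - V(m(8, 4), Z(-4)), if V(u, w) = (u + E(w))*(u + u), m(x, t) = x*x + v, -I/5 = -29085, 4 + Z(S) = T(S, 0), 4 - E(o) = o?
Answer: 132321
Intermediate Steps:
E(o) = 4 - o
Z(S) = -2 (Z(S) = -4 + 2 = -2)
I = 145425 (I = -5*(-29085) = 145425)
m(x, t) = 14 + x² (m(x, t) = x*x + 14 = x² + 14 = 14 + x²)
V(u, w) = 2*u*(4 + u - w) (V(u, w) = (u + (4 - w))*(u + u) = (4 + u - w)*(2*u) = 2*u*(4 + u - w))
I - V(m(8, 4), Z(-4)) = 145425 - 2*(14 + 8²)*(4 + (14 + 8²) - 1*(-2)) = 145425 - 2*(14 + 64)*(4 + (14 + 64) + 2) = 145425 - 2*78*(4 + 78 + 2) = 145425 - 2*78*84 = 145425 - 1*13104 = 145425 - 13104 = 132321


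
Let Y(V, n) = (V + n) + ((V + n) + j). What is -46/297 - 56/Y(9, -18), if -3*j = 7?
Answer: 47090/18117 ≈ 2.5992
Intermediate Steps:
j = -7/3 (j = -⅓*7 = -7/3 ≈ -2.3333)
Y(V, n) = -7/3 + 2*V + 2*n (Y(V, n) = (V + n) + ((V + n) - 7/3) = (V + n) + (-7/3 + V + n) = -7/3 + 2*V + 2*n)
-46/297 - 56/Y(9, -18) = -46/297 - 56/(-7/3 + 2*9 + 2*(-18)) = -46*1/297 - 56/(-7/3 + 18 - 36) = -46/297 - 56/(-61/3) = -46/297 - 56*(-3/61) = -46/297 + 168/61 = 47090/18117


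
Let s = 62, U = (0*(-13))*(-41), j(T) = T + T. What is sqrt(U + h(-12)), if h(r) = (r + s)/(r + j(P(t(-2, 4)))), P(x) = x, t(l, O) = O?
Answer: 5*I*sqrt(2)/2 ≈ 3.5355*I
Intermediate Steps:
j(T) = 2*T
U = 0 (U = 0*(-41) = 0)
h(r) = (62 + r)/(8 + r) (h(r) = (r + 62)/(r + 2*4) = (62 + r)/(r + 8) = (62 + r)/(8 + r))
sqrt(U + h(-12)) = sqrt(0 + (62 - 12)/(8 - 12)) = sqrt(0 + 50/(-4)) = sqrt(0 - 1/4*50) = sqrt(0 - 25/2) = sqrt(-25/2) = 5*I*sqrt(2)/2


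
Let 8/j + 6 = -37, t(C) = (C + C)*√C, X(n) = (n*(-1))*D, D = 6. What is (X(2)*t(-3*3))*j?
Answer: -5184*I/43 ≈ -120.56*I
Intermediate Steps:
X(n) = -6*n (X(n) = (n*(-1))*6 = -n*6 = -6*n)
t(C) = 2*C^(3/2) (t(C) = (2*C)*√C = 2*C^(3/2))
j = -8/43 (j = 8/(-6 - 37) = 8/(-43) = 8*(-1/43) = -8/43 ≈ -0.18605)
(X(2)*t(-3*3))*j = ((-6*2)*(2*(-3*3)^(3/2)))*(-8/43) = -24*(-9)^(3/2)*(-8/43) = -24*(-27*I)*(-8/43) = -(-648)*I*(-8/43) = (648*I)*(-8/43) = -5184*I/43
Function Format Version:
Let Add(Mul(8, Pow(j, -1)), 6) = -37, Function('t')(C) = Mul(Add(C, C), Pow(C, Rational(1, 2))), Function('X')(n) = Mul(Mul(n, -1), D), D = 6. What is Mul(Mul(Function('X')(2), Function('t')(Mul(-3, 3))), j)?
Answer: Mul(Rational(-5184, 43), I) ≈ Mul(-120.56, I)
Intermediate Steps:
Function('X')(n) = Mul(-6, n) (Function('X')(n) = Mul(Mul(n, -1), 6) = Mul(Mul(-1, n), 6) = Mul(-6, n))
Function('t')(C) = Mul(2, Pow(C, Rational(3, 2))) (Function('t')(C) = Mul(Mul(2, C), Pow(C, Rational(1, 2))) = Mul(2, Pow(C, Rational(3, 2))))
j = Rational(-8, 43) (j = Mul(8, Pow(Add(-6, -37), -1)) = Mul(8, Pow(-43, -1)) = Mul(8, Rational(-1, 43)) = Rational(-8, 43) ≈ -0.18605)
Mul(Mul(Function('X')(2), Function('t')(Mul(-3, 3))), j) = Mul(Mul(Mul(-6, 2), Mul(2, Pow(Mul(-3, 3), Rational(3, 2)))), Rational(-8, 43)) = Mul(Mul(-12, Mul(2, Pow(-9, Rational(3, 2)))), Rational(-8, 43)) = Mul(Mul(-12, Mul(2, Mul(-27, I))), Rational(-8, 43)) = Mul(Mul(-12, Mul(-54, I)), Rational(-8, 43)) = Mul(Mul(648, I), Rational(-8, 43)) = Mul(Rational(-5184, 43), I)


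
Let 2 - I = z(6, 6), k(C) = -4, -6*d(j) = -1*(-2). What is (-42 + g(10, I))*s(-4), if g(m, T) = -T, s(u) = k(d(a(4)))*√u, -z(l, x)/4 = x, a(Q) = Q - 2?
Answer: 544*I ≈ 544.0*I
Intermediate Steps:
a(Q) = -2 + Q
d(j) = -⅓ (d(j) = -(-1)*(-2)/6 = -⅙*2 = -⅓)
z(l, x) = -4*x
I = 26 (I = 2 - (-4)*6 = 2 - 1*(-24) = 2 + 24 = 26)
s(u) = -4*√u
(-42 + g(10, I))*s(-4) = (-42 - 1*26)*(-8*I) = (-42 - 26)*(-8*I) = -(-544)*I = 544*I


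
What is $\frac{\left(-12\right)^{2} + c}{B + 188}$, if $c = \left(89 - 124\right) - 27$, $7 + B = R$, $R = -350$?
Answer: $- \frac{82}{169} \approx -0.48521$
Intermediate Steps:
$B = -357$ ($B = -7 - 350 = -357$)
$c = -62$ ($c = -35 - 27 = -62$)
$\frac{\left(-12\right)^{2} + c}{B + 188} = \frac{\left(-12\right)^{2} - 62}{-357 + 188} = \frac{144 - 62}{-169} = 82 \left(- \frac{1}{169}\right) = - \frac{82}{169}$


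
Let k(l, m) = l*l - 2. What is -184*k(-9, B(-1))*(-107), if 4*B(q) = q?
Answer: 1555352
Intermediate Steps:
B(q) = q/4
k(l, m) = -2 + l**2 (k(l, m) = l**2 - 2 = -2 + l**2)
-184*k(-9, B(-1))*(-107) = -184*(-2 + (-9)**2)*(-107) = -184*(-2 + 81)*(-107) = -184*79*(-107) = -14536*(-107) = 1555352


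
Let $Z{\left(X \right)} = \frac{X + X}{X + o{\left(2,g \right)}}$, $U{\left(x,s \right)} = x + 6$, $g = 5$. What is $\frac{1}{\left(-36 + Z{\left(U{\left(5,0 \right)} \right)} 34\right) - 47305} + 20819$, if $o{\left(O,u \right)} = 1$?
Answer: $\frac{2952883681}{141836} \approx 20819.0$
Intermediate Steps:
$U{\left(x,s \right)} = 6 + x$
$Z{\left(X \right)} = \frac{2 X}{1 + X}$ ($Z{\left(X \right)} = \frac{X + X}{X + 1} = \frac{2 X}{1 + X}$)
$\frac{1}{\left(-36 + Z{\left(U{\left(5,0 \right)} \right)} 34\right) - 47305} + 20819 = \frac{1}{\left(-36 + \frac{2 \left(6 + 5\right)}{1 + \left(6 + 5\right)} 34\right) - 47305} + 20819 = \frac{1}{\left(-36 + 2 \cdot 11 \frac{1}{1 + 11} \cdot 34\right) - 47305} + 20819 = \frac{1}{\left(-36 + 2 \cdot 11 \cdot \frac{1}{12} \cdot 34\right) - 47305} + 20819 = \frac{1}{\left(-36 + \frac{11}{6} \cdot 34\right) - 47305} + 20819 = \frac{1}{\left(-36 + \frac{187}{3}\right) - 47305} + 20819 = \frac{1}{\frac{79}{3} - 47305} + 20819 = \frac{1}{- \frac{141836}{3}} + 20819 = - \frac{3}{141836} + 20819 = \frac{2952883681}{141836}$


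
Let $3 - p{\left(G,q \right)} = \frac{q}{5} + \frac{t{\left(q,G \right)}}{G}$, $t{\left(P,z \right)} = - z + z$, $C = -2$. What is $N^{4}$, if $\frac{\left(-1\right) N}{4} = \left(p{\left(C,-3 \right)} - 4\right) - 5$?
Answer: $\frac{136048896}{625} \approx 2.1768 \cdot 10^{5}$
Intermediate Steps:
$t{\left(P,z \right)} = 0$
$p{\left(G,q \right)} = 3 - \frac{q}{5}$ ($p{\left(G,q \right)} = 3 - \left(\frac{q}{5} + \frac{0}{G}\right) = 3 - \left(q \frac{1}{5} + 0\right) = 3 - \left(\frac{q}{5} + 0\right) = 3 - \frac{q}{5}$)
$N = \frac{108}{5}$ ($N = - 4 \left(\left(\left(3 - - \frac{3}{5}\right) - 4\right) - 5\right) = - 4 \left(\left(\left(3 + \frac{3}{5}\right) - 4\right) - 5\right) = - 4 \left(\left(\frac{18}{5} - 4\right) - 5\right) = - 4 \left(- \frac{2}{5} - 5\right) = \left(-4\right) \left(- \frac{27}{5}\right) = \frac{108}{5} \approx 21.6$)
$N^{4} = \left(\frac{108}{5}\right)^{4} = \frac{136048896}{625}$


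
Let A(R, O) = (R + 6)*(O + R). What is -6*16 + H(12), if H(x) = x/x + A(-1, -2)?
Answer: -110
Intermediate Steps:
A(R, O) = (6 + R)*(O + R)
H(x) = -14 (H(x) = x/x + ((-1)² + 6*(-2) + 6*(-1) - 2*(-1)) = 1 + (1 - 12 - 6 + 2) = 1 - 15 = -14)
-6*16 + H(12) = -6*16 - 14 = -96 - 14 = -110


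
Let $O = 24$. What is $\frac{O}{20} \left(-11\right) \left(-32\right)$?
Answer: $\frac{2112}{5} \approx 422.4$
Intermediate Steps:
$\frac{O}{20} \left(-11\right) \left(-32\right) = \frac{24}{20} \left(-11\right) \left(-32\right) = 24 \cdot \frac{1}{20} \left(-11\right) \left(-32\right) = \frac{6}{5} \left(-11\right) \left(-32\right) = \left(- \frac{66}{5}\right) \left(-32\right) = \frac{2112}{5}$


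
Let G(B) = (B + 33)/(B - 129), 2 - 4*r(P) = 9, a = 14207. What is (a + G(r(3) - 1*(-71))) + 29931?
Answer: 10548573/239 ≈ 44136.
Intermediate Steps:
r(P) = -7/4 (r(P) = ½ - ¼*9 = ½ - 9/4 = -7/4)
G(B) = (33 + B)/(-129 + B)
(a + G(r(3) - 1*(-71))) + 29931 = (14207 + (33 + (-7/4 - 1*(-71)))/(-129 + (-7/4 - 1*(-71)))) + 29931 = (14207 + (33 + (-7/4 + 71))/(-129 + (-7/4 + 71))) + 29931 = (14207 + (33 + 277/4)/(-129 + 277/4)) + 29931 = (14207 + (409/4)/(-239/4)) + 29931 = (14207 - 4/239*409/4) + 29931 = (14207 - 409/239) + 29931 = 3395064/239 + 29931 = 10548573/239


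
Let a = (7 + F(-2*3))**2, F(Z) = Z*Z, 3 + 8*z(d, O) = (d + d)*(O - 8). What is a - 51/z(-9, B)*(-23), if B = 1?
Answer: 78937/41 ≈ 1925.3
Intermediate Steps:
z(d, O) = -3/8 + d*(-8 + O)/4 (z(d, O) = -3/8 + ((d + d)*(O - 8))/8 = -3/8 + ((2*d)*(-8 + O))/8 = -3/8 + (2*d*(-8 + O))/8 = -3/8 + d*(-8 + O)/4)
F(Z) = Z**2
a = 1849 (a = (7 + (-2*3)**2)**2 = (7 + (-6)**2)**2 = (7 + 36)**2 = 43**2 = 1849)
a - 51/z(-9, B)*(-23) = 1849 - 51/(-3/8 - 2*(-9) + (1/4)*1*(-9))*(-23) = 1849 - 51/(-3/8 + 18 - 9/4)*(-23) = 1849 - 51/123/8*(-23) = 1849 - 51*8/123*(-23) = 1849 - 136/41*(-23) = 1849 + 3128/41 = 78937/41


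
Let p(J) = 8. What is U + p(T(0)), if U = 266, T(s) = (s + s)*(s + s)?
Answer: 274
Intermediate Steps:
T(s) = 4*s² (T(s) = (2*s)*(2*s) = 4*s²)
U + p(T(0)) = 266 + 8 = 274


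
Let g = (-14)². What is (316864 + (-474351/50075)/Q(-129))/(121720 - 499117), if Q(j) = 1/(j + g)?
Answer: -15835183283/18898154775 ≈ -0.83792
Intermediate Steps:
g = 196
Q(j) = 1/(196 + j) (Q(j) = 1/(j + 196) = 1/(196 + j))
(316864 + (-474351/50075)/Q(-129))/(121720 - 499117) = (316864 + (-474351/50075)/(1/(196 - 129)))/(121720 - 499117) = (316864 + (-474351*1/50075)/(1/67))/(-377397) = (316864 - 474351/(50075*1/67))*(-1/377397) = (316864 - 474351/50075*67)*(-1/377397) = (316864 - 31781517/50075)*(-1/377397) = (15835183283/50075)*(-1/377397) = -15835183283/18898154775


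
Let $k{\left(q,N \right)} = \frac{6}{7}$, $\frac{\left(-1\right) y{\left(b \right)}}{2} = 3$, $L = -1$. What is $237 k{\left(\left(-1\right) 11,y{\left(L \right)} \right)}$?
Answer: $\frac{1422}{7} \approx 203.14$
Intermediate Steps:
$y{\left(b \right)} = -6$ ($y{\left(b \right)} = \left(-2\right) 3 = -6$)
$k{\left(q,N \right)} = \frac{6}{7}$ ($k{\left(q,N \right)} = 6 \cdot \frac{1}{7} = \frac{6}{7}$)
$237 k{\left(\left(-1\right) 11,y{\left(L \right)} \right)} = 237 \cdot \frac{6}{7} = \frac{1422}{7}$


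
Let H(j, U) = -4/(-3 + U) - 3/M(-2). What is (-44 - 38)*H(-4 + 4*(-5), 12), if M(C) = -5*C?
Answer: 2747/45 ≈ 61.044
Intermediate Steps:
H(j, U) = -3/10 - 4/(-3 + U) (H(j, U) = -4/(-3 + U) - 3/((-5*(-2))) = -4/(-3 + U) - 3/10 = -3/10 - 4/(-3 + U))
(-44 - 38)*H(-4 + 4*(-5), 12) = (-44 - 38)*((-31 - 3*12)/(10*(-3 + 12))) = -41*(-31 - 36)/(5*9) = -41*(-67)/(5*9) = -82*(-67/90) = 2747/45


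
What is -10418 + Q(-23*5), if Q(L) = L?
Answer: -10533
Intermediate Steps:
-10418 + Q(-23*5) = -10418 - 23*5 = -10418 - 115 = -10533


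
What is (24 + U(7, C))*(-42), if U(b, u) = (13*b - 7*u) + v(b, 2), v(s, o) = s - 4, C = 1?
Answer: -4662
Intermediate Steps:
v(s, o) = -4 + s
U(b, u) = -4 - 7*u + 14*b (U(b, u) = (13*b - 7*u) + (-4 + b) = (-7*u + 13*b) + (-4 + b) = -4 - 7*u + 14*b)
(24 + U(7, C))*(-42) = (24 + (-4 - 7*1 + 14*7))*(-42) = (24 + (-4 - 7 + 98))*(-42) = (24 + 87)*(-42) = 111*(-42) = -4662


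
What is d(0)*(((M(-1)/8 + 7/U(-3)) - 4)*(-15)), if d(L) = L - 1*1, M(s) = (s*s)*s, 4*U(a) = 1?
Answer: 2865/8 ≈ 358.13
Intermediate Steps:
U(a) = ¼ (U(a) = (¼)*1 = ¼)
M(s) = s³ (M(s) = s²*s = s³)
d(L) = -1 + L (d(L) = L - 1 = -1 + L)
d(0)*(((M(-1)/8 + 7/U(-3)) - 4)*(-15)) = (-1 + 0)*((((-1)³/8 + 7/(¼)) - 4)*(-15)) = -((-1*⅛ + 7*4) - 4)*(-15) = -((-⅛ + 28) - 4)*(-15) = -(223/8 - 4)*(-15) = -191*(-15)/8 = -1*(-2865/8) = 2865/8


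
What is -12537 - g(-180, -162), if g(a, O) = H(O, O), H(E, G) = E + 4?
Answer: -12379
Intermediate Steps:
H(E, G) = 4 + E
g(a, O) = 4 + O
-12537 - g(-180, -162) = -12537 - (4 - 162) = -12537 - 1*(-158) = -12537 + 158 = -12379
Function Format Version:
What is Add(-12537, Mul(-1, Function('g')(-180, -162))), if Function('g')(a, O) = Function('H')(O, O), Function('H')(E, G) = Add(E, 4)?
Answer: -12379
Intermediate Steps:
Function('H')(E, G) = Add(4, E)
Function('g')(a, O) = Add(4, O)
Add(-12537, Mul(-1, Function('g')(-180, -162))) = Add(-12537, Mul(-1, Add(4, -162))) = Add(-12537, Mul(-1, -158)) = Add(-12537, 158) = -12379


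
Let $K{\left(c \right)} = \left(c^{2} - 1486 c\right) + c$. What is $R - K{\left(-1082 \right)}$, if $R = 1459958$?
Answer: $-1317536$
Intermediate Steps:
$K{\left(c \right)} = c^{2} - 1485 c$
$R - K{\left(-1082 \right)} = 1459958 - - 1082 \left(-1485 - 1082\right) = 1459958 - \left(-1082\right) \left(-2567\right) = 1459958 - 2777494 = -1317536$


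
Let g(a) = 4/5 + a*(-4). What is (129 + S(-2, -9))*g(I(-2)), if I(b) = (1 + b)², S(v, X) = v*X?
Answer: -2352/5 ≈ -470.40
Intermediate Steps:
S(v, X) = X*v
g(a) = ⅘ - 4*a (g(a) = 4*(⅕) - 4*a = ⅘ - 4*a)
(129 + S(-2, -9))*g(I(-2)) = (129 - 9*(-2))*(⅘ - 4*(1 - 2)²) = (129 + 18)*(⅘ - 4*(-1)²) = 147*(⅘ - 4*1) = 147*(⅘ - 4) = 147*(-16/5) = -2352/5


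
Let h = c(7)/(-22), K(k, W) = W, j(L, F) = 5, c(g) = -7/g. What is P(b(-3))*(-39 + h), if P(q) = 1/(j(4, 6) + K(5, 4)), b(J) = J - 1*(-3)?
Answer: -857/198 ≈ -4.3283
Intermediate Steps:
b(J) = 3 + J (b(J) = J + 3 = 3 + J)
P(q) = ⅑ (P(q) = 1/(5 + 4) = 1/9 = ⅑)
h = 1/22 (h = -7/7/(-22) = -7*⅐*(-1/22) = -1*(-1/22) = 1/22 ≈ 0.045455)
P(b(-3))*(-39 + h) = (-39 + 1/22)/9 = (⅑)*(-857/22) = -857/198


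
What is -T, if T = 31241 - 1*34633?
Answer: 3392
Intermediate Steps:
T = -3392 (T = 31241 - 34633 = -3392)
-T = -1*(-3392) = 3392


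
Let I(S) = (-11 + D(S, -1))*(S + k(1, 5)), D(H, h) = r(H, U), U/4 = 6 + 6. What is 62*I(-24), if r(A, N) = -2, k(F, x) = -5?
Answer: 23374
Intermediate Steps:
U = 48 (U = 4*(6 + 6) = 4*12 = 48)
D(H, h) = -2
I(S) = 65 - 13*S (I(S) = (-11 - 2)*(S - 5) = -13*(-5 + S) = 65 - 13*S)
62*I(-24) = 62*(65 - 13*(-24)) = 62*(65 + 312) = 62*377 = 23374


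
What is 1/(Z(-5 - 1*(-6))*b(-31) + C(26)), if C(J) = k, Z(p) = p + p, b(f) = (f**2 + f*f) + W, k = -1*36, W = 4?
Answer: 1/3816 ≈ 0.00026205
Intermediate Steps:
k = -36
b(f) = 4 + 2*f**2 (b(f) = (f**2 + f*f) + 4 = (f**2 + f**2) + 4 = 2*f**2 + 4 = 4 + 2*f**2)
Z(p) = 2*p
C(J) = -36
1/(Z(-5 - 1*(-6))*b(-31) + C(26)) = 1/((2*(-5 - 1*(-6)))*(4 + 2*(-31)**2) - 36) = 1/((2*(-5 + 6))*(4 + 2*961) - 36) = 1/((2*1)*(4 + 1922) - 36) = 1/(2*1926 - 36) = 1/(3852 - 36) = 1/3816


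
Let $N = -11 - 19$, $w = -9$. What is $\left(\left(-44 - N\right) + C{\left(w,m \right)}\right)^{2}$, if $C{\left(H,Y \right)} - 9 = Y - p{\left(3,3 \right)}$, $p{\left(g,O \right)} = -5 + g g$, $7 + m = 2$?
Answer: $196$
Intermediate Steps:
$m = -5$ ($m = -7 + 2 = -5$)
$p{\left(g,O \right)} = -5 + g^{2}$
$N = -30$
$C{\left(H,Y \right)} = 5 + Y$ ($C{\left(H,Y \right)} = 9 + \left(Y - \left(-5 + 3^{2}\right)\right) = 9 + \left(Y - \left(-5 + 9\right)\right) = 9 + \left(Y - 4\right) = 9 + \left(-4 + Y\right) = 5 + Y$)
$\left(\left(-44 - N\right) + C{\left(w,m \right)}\right)^{2} = \left(\left(-44 - -30\right) + \left(5 - 5\right)\right)^{2} = \left(\left(-44 + 30\right) + 0\right)^{2} = \left(-14 + 0\right)^{2} = \left(-14\right)^{2} = 196$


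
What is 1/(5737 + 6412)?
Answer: 1/12149 ≈ 8.2311e-5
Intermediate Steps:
1/(5737 + 6412) = 1/12149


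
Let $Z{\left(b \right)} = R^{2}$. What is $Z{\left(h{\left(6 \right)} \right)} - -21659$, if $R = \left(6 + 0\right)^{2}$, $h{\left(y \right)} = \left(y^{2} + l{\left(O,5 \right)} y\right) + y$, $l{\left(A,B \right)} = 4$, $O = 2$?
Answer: $22955$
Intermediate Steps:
$h{\left(y \right)} = y^{2} + 5 y$ ($h{\left(y \right)} = \left(y^{2} + 4 y\right) + y = y^{2} + 5 y$)
$R = 36$ ($R = 6^{2} = 36$)
$Z{\left(b \right)} = 1296$ ($Z{\left(b \right)} = 36^{2} = 1296$)
$Z{\left(h{\left(6 \right)} \right)} - -21659 = 1296 - -21659 = 1296 + 21659 = 22955$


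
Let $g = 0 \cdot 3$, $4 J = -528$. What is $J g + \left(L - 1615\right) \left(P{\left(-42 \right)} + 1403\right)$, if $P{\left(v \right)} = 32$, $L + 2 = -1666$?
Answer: $-4711105$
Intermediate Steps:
$L = -1668$ ($L = -2 - 1666 = -1668$)
$J = -132$ ($J = \frac{1}{4} \left(-528\right) = -132$)
$g = 0$
$J g + \left(L - 1615\right) \left(P{\left(-42 \right)} + 1403\right) = \left(-132\right) 0 + \left(-1668 - 1615\right) \left(32 + 1403\right) = 0 - 4711105 = -4711105$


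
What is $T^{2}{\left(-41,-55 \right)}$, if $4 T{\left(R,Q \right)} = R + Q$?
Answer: $576$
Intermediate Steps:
$T{\left(R,Q \right)} = \frac{Q}{4} + \frac{R}{4}$ ($T{\left(R,Q \right)} = \frac{R + Q}{4} = \frac{Q + R}{4} = \frac{Q}{4} + \frac{R}{4}$)
$T^{2}{\left(-41,-55 \right)} = \left(\frac{1}{4} \left(-55\right) + \frac{1}{4} \left(-41\right)\right)^{2} = \left(- \frac{55}{4} - \frac{41}{4}\right)^{2} = \left(-24\right)^{2} = 576$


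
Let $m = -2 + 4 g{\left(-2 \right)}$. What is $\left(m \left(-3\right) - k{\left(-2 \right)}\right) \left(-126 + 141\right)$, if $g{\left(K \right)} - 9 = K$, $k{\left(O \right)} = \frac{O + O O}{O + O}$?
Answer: $- \frac{2325}{2} \approx -1162.5$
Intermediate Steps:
$k{\left(O \right)} = \frac{O + O^{2}}{2 O}$
$g{\left(K \right)} = 9 + K$
$m = 26$ ($m = -2 + 4 \left(9 - 2\right) = -2 + 4 \cdot 7 = -2 + 28 = 26$)
$\left(m \left(-3\right) - k{\left(-2 \right)}\right) \left(-126 + 141\right) = \left(26 \left(-3\right) - \left(\frac{1}{2} + \frac{1}{2} \left(-2\right)\right)\right) \left(-126 + 141\right) = \left(-78 - \left(\frac{1}{2} - 1\right)\right) 15 = \left(-78 - - \frac{1}{2}\right) 15 = \left(-78 + \frac{1}{2}\right) 15 = \left(- \frac{155}{2}\right) 15 = - \frac{2325}{2}$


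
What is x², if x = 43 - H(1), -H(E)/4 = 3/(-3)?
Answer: 1521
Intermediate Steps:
H(E) = 4 (H(E) = -12/(-3) = -12*(-1)/3 = -4*(-1) = 4)
x = 39 (x = 43 - 1*4 = 43 - 4 = 39)
x² = 39² = 1521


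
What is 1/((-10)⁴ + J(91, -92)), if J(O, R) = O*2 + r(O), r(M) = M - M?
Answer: 1/10182 ≈ 9.8213e-5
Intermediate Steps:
r(M) = 0
J(O, R) = 2*O (J(O, R) = O*2 + 0 = 2*O + 0 = 2*O)
1/((-10)⁴ + J(91, -92)) = 1/((-10)⁴ + 2*91) = 1/(10000 + 182) = 1/10182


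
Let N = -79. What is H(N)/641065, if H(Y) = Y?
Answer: -79/641065 ≈ -0.00012323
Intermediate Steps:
H(N)/641065 = -79/641065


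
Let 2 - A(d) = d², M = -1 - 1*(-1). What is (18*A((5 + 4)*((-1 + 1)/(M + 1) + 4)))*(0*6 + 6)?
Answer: -139752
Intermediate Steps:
M = 0 (M = -1 + 1 = 0)
A(d) = 2 - d²
(18*A((5 + 4)*((-1 + 1)/(M + 1) + 4)))*(0*6 + 6) = (18*(2 - ((5 + 4)*((-1 + 1)/(0 + 1) + 4))²))*(0*6 + 6) = (18*(2 - (9*(0/1 + 4))²))*(0 + 6) = (18*(2 - (9*(0*1 + 4))²))*6 = (18*(2 - (9*(0 + 4))²))*6 = (18*(2 - (9*4)²))*6 = (18*(2 - 1*36²))*6 = (18*(2 - 1*1296))*6 = (18*(2 - 1296))*6 = (18*(-1294))*6 = -23292*6 = -139752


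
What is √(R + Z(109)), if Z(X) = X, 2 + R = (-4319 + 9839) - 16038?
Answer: I*√10411 ≈ 102.03*I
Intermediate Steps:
R = -10520 (R = -2 + ((-4319 + 9839) - 16038) = -2 + (5520 - 16038) = -2 - 10518 = -10520)
√(R + Z(109)) = √(-10520 + 109) = √(-10411) = I*√10411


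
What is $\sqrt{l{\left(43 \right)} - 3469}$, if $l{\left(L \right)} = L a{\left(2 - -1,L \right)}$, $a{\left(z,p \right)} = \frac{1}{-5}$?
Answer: $\frac{6 i \sqrt{2415}}{5} \approx 58.971 i$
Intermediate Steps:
$a{\left(z,p \right)} = - \frac{1}{5}$
$l{\left(L \right)} = - \frac{L}{5}$ ($l{\left(L \right)} = L \left(- \frac{1}{5}\right) = - \frac{L}{5}$)
$\sqrt{l{\left(43 \right)} - 3469} = \sqrt{\left(- \frac{1}{5}\right) 43 - 3469} = \sqrt{- \frac{43}{5} - 3469} = \sqrt{- \frac{17388}{5}} = \frac{6 i \sqrt{2415}}{5}$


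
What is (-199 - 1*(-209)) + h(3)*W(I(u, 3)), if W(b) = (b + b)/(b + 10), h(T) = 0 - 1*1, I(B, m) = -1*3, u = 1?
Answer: 76/7 ≈ 10.857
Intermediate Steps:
I(B, m) = -3
h(T) = -1 (h(T) = 0 - 1 = -1)
W(b) = 2*b/(10 + b) (W(b) = (2*b)/(10 + b) = 2*b/(10 + b))
(-199 - 1*(-209)) + h(3)*W(I(u, 3)) = (-199 - 1*(-209)) - 2*(-3)/(10 - 3) = (-199 + 209) - 2*(-3)/7 = 10 - 2*(-3)/7 = 10 - 1*(-6/7) = 10 + 6/7 = 76/7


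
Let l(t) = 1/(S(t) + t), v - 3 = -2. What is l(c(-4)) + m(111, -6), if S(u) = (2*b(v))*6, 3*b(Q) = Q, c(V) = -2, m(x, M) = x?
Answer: 223/2 ≈ 111.50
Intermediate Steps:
v = 1 (v = 3 - 2 = 1)
b(Q) = Q/3
S(u) = 4 (S(u) = (2*((1/3)*1))*6 = (2*(1/3))*6 = (2/3)*6 = 4)
l(t) = 1/(4 + t)
l(c(-4)) + m(111, -6) = 1/(4 - 2) + 111 = 1/2 + 111 = 223/2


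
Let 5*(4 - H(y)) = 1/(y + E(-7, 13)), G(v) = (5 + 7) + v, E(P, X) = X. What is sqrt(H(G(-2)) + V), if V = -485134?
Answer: I*sqrt(6415844365)/115 ≈ 696.51*I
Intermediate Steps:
G(v) = 12 + v
H(y) = 4 - 1/(5*(13 + y)) (H(y) = 4 - 1/(5*(y + 13)) = 4 - 1/(5*(13 + y)))
sqrt(H(G(-2)) + V) = sqrt((259 + 20*(12 - 2))/(5*(13 + (12 - 2))) - 485134) = sqrt((259 + 20*10)/(5*(13 + 10)) - 485134) = sqrt((1/5)*(259 + 200)/23 - 485134) = sqrt((1/5)*(1/23)*459 - 485134) = sqrt(459/115 - 485134) = sqrt(-55789951/115) = I*sqrt(6415844365)/115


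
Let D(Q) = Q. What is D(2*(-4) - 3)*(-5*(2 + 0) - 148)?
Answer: 1738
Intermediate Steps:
D(2*(-4) - 3)*(-5*(2 + 0) - 148) = (2*(-4) - 3)*(-5*(2 + 0) - 148) = (-8 - 3)*(-5*2 - 148) = -11*(-10 - 148) = -11*(-158) = 1738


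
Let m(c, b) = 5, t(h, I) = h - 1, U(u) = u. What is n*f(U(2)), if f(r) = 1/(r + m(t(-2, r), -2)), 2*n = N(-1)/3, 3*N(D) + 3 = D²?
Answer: -1/63 ≈ -0.015873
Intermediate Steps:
N(D) = -1 + D²/3
n = -⅑ (n = ((-1 + (⅓)*(-1)²)/3)/2 = ((-1 + (⅓)*1)*(⅓))/2 = ((-1 + ⅓)*(⅓))/2 = (-⅔*⅓)/2 = (½)*(-2/9) = -⅑ ≈ -0.11111)
t(h, I) = -1 + h
f(r) = 1/(5 + r) (f(r) = 1/(r + 5) = 1/(5 + r))
n*f(U(2)) = -1/(9*(5 + 2)) = -⅑/7 = -⅑*⅐ = -1/63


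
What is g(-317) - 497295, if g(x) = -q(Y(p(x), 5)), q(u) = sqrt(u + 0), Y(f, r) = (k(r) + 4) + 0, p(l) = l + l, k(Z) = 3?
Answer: -497295 - sqrt(7) ≈ -4.9730e+5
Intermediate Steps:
p(l) = 2*l
Y(f, r) = 7 (Y(f, r) = (3 + 4) + 0 = 7 + 0 = 7)
q(u) = sqrt(u)
g(x) = -sqrt(7)
g(-317) - 497295 = -sqrt(7) - 497295 = -497295 - sqrt(7)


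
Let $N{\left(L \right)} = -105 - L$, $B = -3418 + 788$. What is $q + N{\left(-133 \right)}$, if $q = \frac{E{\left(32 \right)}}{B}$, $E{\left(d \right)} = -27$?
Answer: $\frac{73667}{2630} \approx 28.01$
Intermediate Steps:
$B = -2630$
$q = \frac{27}{2630}$ ($q = - \frac{27}{-2630} = \left(-27\right) \left(- \frac{1}{2630}\right) = \frac{27}{2630} \approx 0.010266$)
$q + N{\left(-133 \right)} = \frac{27}{2630} - -28 = \frac{27}{2630} + \left(-105 + 133\right) = \frac{27}{2630} + 28 = \frac{73667}{2630}$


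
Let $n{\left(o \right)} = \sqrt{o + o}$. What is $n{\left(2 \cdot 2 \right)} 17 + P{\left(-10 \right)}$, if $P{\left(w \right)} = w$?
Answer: $-10 + 34 \sqrt{2} \approx 38.083$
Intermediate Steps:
$n{\left(o \right)} = \sqrt{2} \sqrt{o}$ ($n{\left(o \right)} = \sqrt{2 o} = \sqrt{2} \sqrt{o}$)
$n{\left(2 \cdot 2 \right)} 17 + P{\left(-10 \right)} = \sqrt{2} \sqrt{2 \cdot 2} \cdot 17 - 10 = \sqrt{2} \sqrt{4} \cdot 17 - 10 = \sqrt{2} \cdot 2 \cdot 17 - 10 = 2 \sqrt{2} \cdot 17 - 10 = 34 \sqrt{2} - 10 = -10 + 34 \sqrt{2}$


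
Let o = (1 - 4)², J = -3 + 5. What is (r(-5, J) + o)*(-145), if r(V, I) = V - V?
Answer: -1305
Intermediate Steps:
J = 2
r(V, I) = 0
o = 9 (o = (-3)² = 9)
(r(-5, J) + o)*(-145) = (0 + 9)*(-145) = 9*(-145) = -1305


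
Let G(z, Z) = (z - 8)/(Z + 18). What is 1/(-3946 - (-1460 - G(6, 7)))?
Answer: -25/62152 ≈ -0.00040224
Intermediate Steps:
G(z, Z) = (-8 + z)/(18 + Z)
1/(-3946 - (-1460 - G(6, 7))) = 1/(-3946 - (-1460 - (-8 + 6)/(18 + 7))) = 1/(-3946 - (-1460 - (-2)/25)) = 1/(-3946 - (-1460 - 1*(-2/25))) = 1/(-3946 - (-1460 + 2/25)) = 1/(-3946 - 1*(-36498/25)) = 1/(-3946 + 36498/25) = 1/(-62152/25) = -25/62152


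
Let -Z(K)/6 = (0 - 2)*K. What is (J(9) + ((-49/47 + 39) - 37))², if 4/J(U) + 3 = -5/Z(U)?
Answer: 13689/108241 ≈ 0.12647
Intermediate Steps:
Z(K) = 12*K (Z(K) = -6*(0 - 2)*K = -(-12)*K = 12*K)
J(U) = 4/(-3 - 5/(12*U)) (J(U) = 4/(-3 - 5*1/(12*U)) = 4/(-3 - 5/(12*U)))
(J(9) + ((-49/47 + 39) - 37))² = (-48*9/(5 + 36*9) + ((-49/47 + 39) - 37))² = (-48*9/(5 + 324) + ((-49*1/47 + 39) - 37))² = (-48*9/329 + ((-49/47 + 39) - 37))² = (-48*9*1/329 + (1784/47 - 37))² = (-432/329 + 45/47)² = (-117/329)² = 13689/108241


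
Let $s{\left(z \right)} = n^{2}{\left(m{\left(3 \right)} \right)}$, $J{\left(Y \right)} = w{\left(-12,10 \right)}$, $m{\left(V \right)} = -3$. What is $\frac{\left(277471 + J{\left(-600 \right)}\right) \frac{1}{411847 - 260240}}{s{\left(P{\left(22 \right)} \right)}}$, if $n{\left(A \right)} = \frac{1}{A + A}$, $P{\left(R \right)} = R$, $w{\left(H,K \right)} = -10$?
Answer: $\frac{9988596}{151607} \approx 65.885$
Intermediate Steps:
$J{\left(Y \right)} = -10$
$n{\left(A \right)} = \frac{1}{2 A}$
$s{\left(z \right)} = \frac{1}{36}$ ($s{\left(z \right)} = \left(\frac{1}{2 \left(-3\right)}\right)^{2} = \left(\frac{1}{2} \left(- \frac{1}{3}\right)\right)^{2} = \left(- \frac{1}{6}\right)^{2} = \frac{1}{36}$)
$\frac{\left(277471 + J{\left(-600 \right)}\right) \frac{1}{411847 - 260240}}{s{\left(P{\left(22 \right)} \right)}} = \frac{277471 - 10}{411847 - 260240} \frac{1}{\frac{1}{36}} = \frac{277461}{151607} \cdot 36 = \frac{9988596}{151607}$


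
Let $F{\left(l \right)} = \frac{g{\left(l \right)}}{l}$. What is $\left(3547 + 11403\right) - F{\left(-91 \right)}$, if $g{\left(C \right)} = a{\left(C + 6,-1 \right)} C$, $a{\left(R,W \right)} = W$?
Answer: $14951$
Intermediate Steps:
$g{\left(C \right)} = - C$
$F{\left(l \right)} = -1$ ($F{\left(l \right)} = \frac{\left(-1\right) l}{l} = -1$)
$\left(3547 + 11403\right) - F{\left(-91 \right)} = \left(3547 + 11403\right) - -1 = 14950 + 1 = 14951$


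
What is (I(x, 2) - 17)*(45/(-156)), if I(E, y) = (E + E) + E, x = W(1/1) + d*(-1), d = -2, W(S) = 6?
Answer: -105/52 ≈ -2.0192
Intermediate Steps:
x = 8 (x = 6 - 2*(-1) = 6 + 2 = 8)
I(E, y) = 3*E (I(E, y) = 2*E + E = 3*E)
(I(x, 2) - 17)*(45/(-156)) = (3*8 - 17)*(45/(-156)) = (24 - 17)*(45*(-1/156)) = 7*(-15/52) = -105/52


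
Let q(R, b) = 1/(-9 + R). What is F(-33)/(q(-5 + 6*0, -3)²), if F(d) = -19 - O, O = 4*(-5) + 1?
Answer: 0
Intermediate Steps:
O = -19 (O = -20 + 1 = -19)
F(d) = 0 (F(d) = -19 - 1*(-19) = -19 + 19 = 0)
F(-33)/(q(-5 + 6*0, -3)²) = 0/((1/(-9 + (-5 + 6*0)))²) = 0/((1/(-9 + (-5 + 0)))²) = 0/((1/(-9 - 5))²) = 0/((1/(-14))²) = 0/((-1/14)²) = 0/(1/196) = 0*196 = 0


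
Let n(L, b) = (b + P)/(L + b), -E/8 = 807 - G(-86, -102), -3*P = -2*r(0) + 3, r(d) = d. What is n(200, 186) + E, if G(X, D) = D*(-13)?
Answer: 1602857/386 ≈ 4152.5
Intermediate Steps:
P = -1 (P = -(-2*0 + 3)/3 = -(0 + 3)/3 = -1/3*3 = -1)
G(X, D) = -13*D
E = 4152 (E = -8*(807 - (-13)*(-102)) = -8*(807 - 1*1326) = -8*(807 - 1326) = -8*(-519) = 4152)
n(L, b) = (-1 + b)/(L + b) (n(L, b) = (b - 1)/(L + b) = (-1 + b)/(L + b))
n(200, 186) + E = (-1 + 186)/(200 + 186) + 4152 = 185/386 + 4152 = 1602857/386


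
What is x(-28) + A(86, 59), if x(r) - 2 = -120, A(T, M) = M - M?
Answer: -118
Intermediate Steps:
A(T, M) = 0
x(r) = -118 (x(r) = 2 - 120 = -118)
x(-28) + A(86, 59) = -118 + 0 = -118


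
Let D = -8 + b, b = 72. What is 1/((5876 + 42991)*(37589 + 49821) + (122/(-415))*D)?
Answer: 415/1772657747242 ≈ 2.3411e-10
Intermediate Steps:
D = 64 (D = -8 + 72 = 64)
1/((5876 + 42991)*(37589 + 49821) + (122/(-415))*D) = 1/((5876 + 42991)*(37589 + 49821) + (122/(-415))*64) = 1/(48867*87410 + (122*(-1/415))*64) = 1/(4271464470 - 122/415*64) = 1/(4271464470 - 7808/415) = 1/(1772657747242/415) = 415/1772657747242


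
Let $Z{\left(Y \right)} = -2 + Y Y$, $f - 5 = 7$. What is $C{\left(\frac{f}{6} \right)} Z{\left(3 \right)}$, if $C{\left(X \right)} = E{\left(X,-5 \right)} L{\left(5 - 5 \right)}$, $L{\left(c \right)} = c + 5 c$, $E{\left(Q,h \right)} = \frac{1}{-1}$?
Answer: $0$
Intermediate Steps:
$E{\left(Q,h \right)} = -1$
$f = 12$ ($f = 5 + 7 = 12$)
$L{\left(c \right)} = 6 c$
$Z{\left(Y \right)} = -2 + Y^{2}$
$C{\left(X \right)} = 0$ ($C{\left(X \right)} = - 6 \left(5 - 5\right) = - 6 \cdot 0 = \left(-1\right) 0 = 0$)
$C{\left(\frac{f}{6} \right)} Z{\left(3 \right)} = 0 \left(-2 + 3^{2}\right) = 0 \left(-2 + 9\right) = 0 \cdot 7 = 0$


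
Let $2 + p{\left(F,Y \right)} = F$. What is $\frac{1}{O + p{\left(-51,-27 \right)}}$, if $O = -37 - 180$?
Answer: $- \frac{1}{270} \approx -0.0037037$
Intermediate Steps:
$p{\left(F,Y \right)} = -2 + F$
$O = -217$ ($O = -37 - 180 = -217$)
$\frac{1}{O + p{\left(-51,-27 \right)}} = \frac{1}{-217 - 53} = \frac{1}{-270} = - \frac{1}{270}$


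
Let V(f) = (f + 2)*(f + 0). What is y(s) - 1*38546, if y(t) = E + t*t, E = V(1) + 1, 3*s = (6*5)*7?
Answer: -33642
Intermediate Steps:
V(f) = f*(2 + f) (V(f) = (2 + f)*f = f*(2 + f))
s = 70 (s = ((6*5)*7)/3 = (30*7)/3 = (1/3)*210 = 70)
E = 4 (E = 1*(2 + 1) + 1 = 1*3 + 1 = 3 + 1 = 4)
y(t) = 4 + t**2 (y(t) = 4 + t*t = 4 + t**2)
y(s) - 1*38546 = (4 + 70**2) - 1*38546 = (4 + 4900) - 38546 = 4904 - 38546 = -33642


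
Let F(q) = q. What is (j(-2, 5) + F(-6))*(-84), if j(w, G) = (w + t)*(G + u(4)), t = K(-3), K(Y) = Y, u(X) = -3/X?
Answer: 2289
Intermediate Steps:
t = -3
j(w, G) = (-3 + w)*(-3/4 + G) (j(w, G) = (w - 3)*(G - 3/4) = (-3 + w)*(G - 3*1/4) = (-3 + w)*(G - 3/4) = (-3 + w)*(-3/4 + G))
(j(-2, 5) + F(-6))*(-84) = ((9/4 - 3*5 - 3/4*(-2) + 5*(-2)) - 6)*(-84) = ((9/4 - 15 + 3/2 - 10) - 6)*(-84) = (-85/4 - 6)*(-84) = -109/4*(-84) = 2289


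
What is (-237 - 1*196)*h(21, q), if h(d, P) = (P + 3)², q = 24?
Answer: -315657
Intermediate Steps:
h(d, P) = (3 + P)²
(-237 - 1*196)*h(21, q) = (-237 - 1*196)*(3 + 24)² = (-237 - 196)*27² = -433*729 = -315657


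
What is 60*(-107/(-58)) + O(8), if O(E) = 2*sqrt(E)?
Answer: 3210/29 + 4*sqrt(2) ≈ 116.35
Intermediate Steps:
60*(-107/(-58)) + O(8) = 60*(-107/(-58)) + 2*sqrt(8) = 60*(-107*(-1/58)) + 2*(2*sqrt(2)) = 60*(107/58) + 4*sqrt(2) = 3210/29 + 4*sqrt(2)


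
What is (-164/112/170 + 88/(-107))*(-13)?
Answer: 5502471/509320 ≈ 10.804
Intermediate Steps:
(-164/112/170 + 88/(-107))*(-13) = (-164*1/112*(1/170) + 88*(-1/107))*(-13) = (-41/28*1/170 - 88/107)*(-13) = (-41/4760 - 88/107)*(-13) = -423267/509320*(-13) = 5502471/509320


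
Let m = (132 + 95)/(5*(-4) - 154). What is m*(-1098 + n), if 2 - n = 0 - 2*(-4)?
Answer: 41768/29 ≈ 1440.3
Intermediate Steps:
n = -6 (n = 2 - (0 - 2*(-4)) = 2 - (0 + 8) = 2 - 1*8 = 2 - 8 = -6)
m = -227/174 (m = 227/(-20 - 154) = 227/(-174) = 227*(-1/174) = -227/174 ≈ -1.3046)
m*(-1098 + n) = -227*(-1098 - 6)/174 = -227/174*(-1104) = 41768/29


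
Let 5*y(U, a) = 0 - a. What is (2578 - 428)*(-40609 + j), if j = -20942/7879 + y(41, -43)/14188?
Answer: -4880355491839945/55893626 ≈ -8.7315e+7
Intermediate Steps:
y(U, a) = -a/5 (y(U, a) = (0 - a)/5 = (-a)/5 = -a/5)
j = -1485286683/558936260 (j = -20942/7879 - ⅕*(-43)/14188 = -20942*1/7879 + (43/5)*(1/14188) = -20942/7879 + 43/70940 = -1485286683/558936260 ≈ -2.6573)
(2578 - 428)*(-40609 + j) = (2578 - 428)*(-40609 - 1485286683/558936260) = 2150*(-22699327869023/558936260) = -4880355491839945/55893626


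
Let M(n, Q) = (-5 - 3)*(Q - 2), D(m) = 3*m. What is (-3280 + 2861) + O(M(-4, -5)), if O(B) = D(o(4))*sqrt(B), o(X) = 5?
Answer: -419 + 30*sqrt(14) ≈ -306.75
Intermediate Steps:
M(n, Q) = 16 - 8*Q (M(n, Q) = -8*(-2 + Q) = 16 - 8*Q)
O(B) = 15*sqrt(B) (O(B) = (3*5)*sqrt(B) = 15*sqrt(B))
(-3280 + 2861) + O(M(-4, -5)) = (-3280 + 2861) + 15*sqrt(16 - 8*(-5)) = -419 + 15*sqrt(16 + 40) = -419 + 15*sqrt(56) = -419 + 15*(2*sqrt(14)) = -419 + 30*sqrt(14)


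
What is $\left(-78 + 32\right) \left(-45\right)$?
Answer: $2070$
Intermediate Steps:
$\left(-78 + 32\right) \left(-45\right) = \left(-46\right) \left(-45\right) = 2070$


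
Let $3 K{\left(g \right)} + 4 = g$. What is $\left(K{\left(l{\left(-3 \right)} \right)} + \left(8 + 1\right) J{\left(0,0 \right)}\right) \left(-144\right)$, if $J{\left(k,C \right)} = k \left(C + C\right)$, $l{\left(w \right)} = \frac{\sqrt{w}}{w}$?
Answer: $192 + 16 i \sqrt{3} \approx 192.0 + 27.713 i$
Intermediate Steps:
$l{\left(w \right)} = \frac{1}{\sqrt{w}}$
$J{\left(k,C \right)} = 2 C k$ ($J{\left(k,C \right)} = k 2 C = 2 C k$)
$K{\left(g \right)} = - \frac{4}{3} + \frac{g}{3}$
$\left(K{\left(l{\left(-3 \right)} \right)} + \left(8 + 1\right) J{\left(0,0 \right)}\right) \left(-144\right) = \left(\left(- \frac{4}{3} + \frac{1}{3 i \sqrt{3}}\right) + \left(8 + 1\right) 2 \cdot 0 \cdot 0\right) \left(-144\right) = \left(\left(- \frac{4}{3} + \frac{\left(- \frac{1}{3}\right) i \sqrt{3}}{3}\right) + 9 \cdot 0\right) \left(-144\right) = \left(\left(- \frac{4}{3} - \frac{i \sqrt{3}}{9}\right) + 0\right) \left(-144\right) = \left(- \frac{4}{3} - \frac{i \sqrt{3}}{9}\right) \left(-144\right) = 192 + 16 i \sqrt{3}$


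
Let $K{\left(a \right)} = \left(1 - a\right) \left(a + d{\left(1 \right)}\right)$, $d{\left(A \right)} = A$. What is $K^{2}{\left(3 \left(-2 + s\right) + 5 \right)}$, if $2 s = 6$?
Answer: $3969$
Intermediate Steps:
$s = 3$ ($s = \frac{1}{2} \cdot 6 = 3$)
$K{\left(a \right)} = \left(1 + a\right) \left(1 - a\right)$ ($K{\left(a \right)} = \left(1 - a\right) \left(a + 1\right) = \left(1 - a\right) \left(1 + a\right) = \left(1 + a\right) \left(1 - a\right)$)
$K^{2}{\left(3 \left(-2 + s\right) + 5 \right)} = \left(1 - \left(3 \left(-2 + 3\right) + 5\right)^{2}\right)^{2} = \left(1 - \left(3 \cdot 1 + 5\right)^{2}\right)^{2} = \left(1 - \left(3 + 5\right)^{2}\right)^{2} = \left(1 - 8^{2}\right)^{2} = \left(1 - 64\right)^{2} = \left(-63\right)^{2} = 3969$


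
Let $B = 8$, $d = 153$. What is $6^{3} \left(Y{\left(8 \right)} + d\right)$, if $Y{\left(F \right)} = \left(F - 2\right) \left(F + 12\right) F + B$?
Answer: $242136$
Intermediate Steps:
$Y{\left(F \right)} = 8 + F \left(-2 + F\right) \left(12 + F\right)$ ($Y{\left(F \right)} = \left(F - 2\right) \left(F + 12\right) F + 8 = \left(-2 + F\right) \left(12 + F\right) F + 8 = F \left(-2 + F\right) \left(12 + F\right) + 8 = 8 + F \left(-2 + F\right) \left(12 + F\right)$)
$6^{3} \left(Y{\left(8 \right)} + d\right) = 6^{3} \left(\left(8 + 8^{3} - 192 + 10 \cdot 8^{2}\right) + 153\right) = 216 \left(\left(8 + 512 - 192 + 10 \cdot 64\right) + 153\right) = 216 \left(\left(8 + 512 - 192 + 640\right) + 153\right) = 216 \left(968 + 153\right) = 216 \cdot 1121 = 242136$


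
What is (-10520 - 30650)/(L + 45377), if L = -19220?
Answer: -41170/26157 ≈ -1.5740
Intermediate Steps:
(-10520 - 30650)/(L + 45377) = (-10520 - 30650)/(-19220 + 45377) = -41170/26157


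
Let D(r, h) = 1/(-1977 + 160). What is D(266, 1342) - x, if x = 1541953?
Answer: -2801728602/1817 ≈ -1.5420e+6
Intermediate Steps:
D(r, h) = -1/1817 (D(r, h) = 1/(-1817) = -1/1817)
D(266, 1342) - x = -1/1817 - 1*1541953 = -1/1817 - 1541953 = -2801728602/1817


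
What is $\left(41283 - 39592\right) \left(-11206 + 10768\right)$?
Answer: $-740658$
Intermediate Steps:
$\left(41283 - 39592\right) \left(-11206 + 10768\right) = 1691 \left(-438\right) = -740658$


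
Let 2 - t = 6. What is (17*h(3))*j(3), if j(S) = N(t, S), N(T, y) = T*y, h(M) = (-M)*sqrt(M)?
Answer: 612*sqrt(3) ≈ 1060.0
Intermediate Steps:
h(M) = -M**(3/2)
t = -4 (t = 2 - 1*6 = 2 - 6 = -4)
j(S) = -4*S
(17*h(3))*j(3) = (17*(-3**(3/2)))*(-4*3) = (17*(-3*sqrt(3)))*(-12) = -51*sqrt(3)*(-12) = 612*sqrt(3)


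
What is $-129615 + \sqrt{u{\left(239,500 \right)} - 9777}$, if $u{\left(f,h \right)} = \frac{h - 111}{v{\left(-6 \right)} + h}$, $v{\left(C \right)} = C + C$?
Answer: $-129615 + \frac{49 i \sqrt{242414}}{244} \approx -1.2962 \cdot 10^{5} + 98.875 i$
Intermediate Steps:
$v{\left(C \right)} = 2 C$
$u{\left(f,h \right)} = \frac{-111 + h}{-12 + h}$ ($u{\left(f,h \right)} = \frac{h - 111}{2 \left(-6\right) + h} = \frac{-111 + h}{-12 + h}$)
$-129615 + \sqrt{u{\left(239,500 \right)} - 9777} = -129615 + \sqrt{\frac{-111 + 500}{-12 + 500} - 9777} = -129615 + \sqrt{\frac{1}{488} \cdot 389 - 9777} = -129615 + \sqrt{\frac{389}{488} - 9777} = -129615 + \sqrt{- \frac{4770787}{488}} = -129615 + \frac{49 i \sqrt{242414}}{244}$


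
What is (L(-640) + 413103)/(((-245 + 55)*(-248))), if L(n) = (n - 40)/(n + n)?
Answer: 13219313/1507840 ≈ 8.7671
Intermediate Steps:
L(n) = (-40 + n)/(2*n) (L(n) = (-40 + n)/((2*n)) = (-40 + n)*(1/(2*n)) = (-40 + n)/(2*n))
(L(-640) + 413103)/(((-245 + 55)*(-248))) = ((½)*(-40 - 640)/(-640) + 413103)/(((-245 + 55)*(-248))) = ((½)*(-1/640)*(-680) + 413103)/((-190*(-248))) = (17/32 + 413103)/47120 = (13219313/32)*(1/47120) = 13219313/1507840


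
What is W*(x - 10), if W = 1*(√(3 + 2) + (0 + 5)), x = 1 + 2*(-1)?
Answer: -55 - 11*√5 ≈ -79.597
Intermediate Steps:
x = -1 (x = 1 - 2 = -1)
W = 5 + √5 (W = 1*(√5 + 5) = 1*(5 + √5) = 5 + √5 ≈ 7.2361)
W*(x - 10) = (5 + √5)*(-1 - 10) = (5 + √5)*(-11) = -55 - 11*√5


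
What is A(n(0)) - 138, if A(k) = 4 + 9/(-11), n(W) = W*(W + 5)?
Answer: -1483/11 ≈ -134.82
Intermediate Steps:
n(W) = W*(5 + W)
A(k) = 35/11 (A(k) = 4 + 9*(-1/11) = 4 - 9/11 = 35/11)
A(n(0)) - 138 = 35/11 - 138 = -1483/11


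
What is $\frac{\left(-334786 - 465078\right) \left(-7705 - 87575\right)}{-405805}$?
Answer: $- \frac{15242208384}{81161} \approx -1.878 \cdot 10^{5}$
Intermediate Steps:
$\frac{\left(-334786 - 465078\right) \left(-7705 - 87575\right)}{-405805} = \left(-799864\right) \left(-95280\right) \left(- \frac{1}{405805}\right) = 76211041920 \left(- \frac{1}{405805}\right) = - \frac{15242208384}{81161}$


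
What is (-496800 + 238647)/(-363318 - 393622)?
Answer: 258153/756940 ≈ 0.34105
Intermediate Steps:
(-496800 + 238647)/(-363318 - 393622) = -258153/(-756940) = -258153*(-1/756940) = 258153/756940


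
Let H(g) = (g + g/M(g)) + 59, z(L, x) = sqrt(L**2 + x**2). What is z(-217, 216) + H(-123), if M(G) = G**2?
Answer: -7873/123 + sqrt(93745) ≈ 242.17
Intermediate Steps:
H(g) = 59 + g + 1/g (H(g) = (g + g/(g**2)) + 59 = (g + g/g**2) + 59 = (g + 1/g) + 59 = 59 + g + 1/g)
z(-217, 216) + H(-123) = sqrt((-217)**2 + 216**2) + (59 - 123 + 1/(-123)) = sqrt(47089 + 46656) + (59 - 123 - 1/123) = sqrt(93745) - 7873/123 = -7873/123 + sqrt(93745)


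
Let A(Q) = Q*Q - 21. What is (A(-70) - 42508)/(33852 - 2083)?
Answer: -37629/31769 ≈ -1.1845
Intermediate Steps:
A(Q) = -21 + Q² (A(Q) = Q² - 21 = -21 + Q²)
(A(-70) - 42508)/(33852 - 2083) = ((-21 + (-70)²) - 42508)/(33852 - 2083) = ((-21 + 4900) - 42508)/31769 = (4879 - 42508)*(1/31769) = -37629*1/31769 = -37629/31769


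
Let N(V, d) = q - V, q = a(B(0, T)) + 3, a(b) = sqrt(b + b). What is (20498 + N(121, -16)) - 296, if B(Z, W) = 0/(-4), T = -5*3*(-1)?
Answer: 20084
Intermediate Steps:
T = 15 (T = -15*(-1) = 15)
B(Z, W) = 0 (B(Z, W) = 0*(-1/4) = 0)
a(b) = sqrt(2)*sqrt(b) (a(b) = sqrt(2*b) = sqrt(2)*sqrt(b))
q = 3 (q = sqrt(2)*sqrt(0) + 3 = sqrt(2)*0 + 3 = 0 + 3 = 3)
N(V, d) = 3 - V
(20498 + N(121, -16)) - 296 = (20498 + (3 - 1*121)) - 296 = (20498 + (3 - 121)) - 296 = (20498 - 118) - 296 = 20380 - 296 = 20084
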